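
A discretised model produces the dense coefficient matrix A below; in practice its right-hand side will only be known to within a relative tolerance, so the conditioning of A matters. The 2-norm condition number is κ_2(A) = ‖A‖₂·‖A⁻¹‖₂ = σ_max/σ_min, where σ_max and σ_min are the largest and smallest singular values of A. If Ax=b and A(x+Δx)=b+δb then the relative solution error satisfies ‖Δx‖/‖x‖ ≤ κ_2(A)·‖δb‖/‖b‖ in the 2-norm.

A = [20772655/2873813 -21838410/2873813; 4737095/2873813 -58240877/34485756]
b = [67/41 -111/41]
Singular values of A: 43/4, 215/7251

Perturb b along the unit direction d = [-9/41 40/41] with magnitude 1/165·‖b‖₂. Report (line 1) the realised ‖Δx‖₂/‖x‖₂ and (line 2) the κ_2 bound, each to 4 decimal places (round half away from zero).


from the listed singular values, σ₁ = 43/4, σ_n = 215/7251
κ_2(A) = (43/4) / (215/7251) = 362.5500
worst-case relative error ≤ 362.5500 × 1/165 = 2.1973
solve Ax = b  →  x = [-73.2018 -69.8444]
2-norm of b is 3.1623; of x, 101.1768
δb = ε·‖b‖·d = [-0.0042 0.0187]; solving A·Δx = δb gives ‖Δx‖ = 0.6464
realised ‖Δx‖/‖x‖ = 0.0064
realised/bound (from unrounded values) ≈ 0.0029

0.0064
2.1973


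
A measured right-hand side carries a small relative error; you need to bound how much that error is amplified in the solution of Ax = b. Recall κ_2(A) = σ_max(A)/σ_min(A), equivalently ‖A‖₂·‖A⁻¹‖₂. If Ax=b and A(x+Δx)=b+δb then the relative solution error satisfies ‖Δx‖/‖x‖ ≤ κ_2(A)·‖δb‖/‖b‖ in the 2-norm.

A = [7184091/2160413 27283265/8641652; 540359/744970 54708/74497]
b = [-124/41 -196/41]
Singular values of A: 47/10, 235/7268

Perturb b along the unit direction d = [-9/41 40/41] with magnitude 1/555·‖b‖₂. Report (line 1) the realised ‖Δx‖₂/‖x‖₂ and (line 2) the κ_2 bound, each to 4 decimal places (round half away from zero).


largest singular value 47/10, smallest 235/7268
κ_2(A) = (47/10) / (235/7268) = 145.3600
bound on ‖Δx‖/‖x‖: κ·ε = 145.3600·1/555 = 0.2619
solve Ax = b  →  x = [84.7014 -90.1705]
‖b‖ = 5.6569, ‖x‖ = 123.7136
Δx = A⁻¹·δb where δb = 1/555·5.6569·d; ‖Δx‖ = 0.3152
relative error = 0.0025
tightness: 0.0025 against a bound of 0.2619 (unrounded ratio ≈ 0.0097)

0.0025
0.2619


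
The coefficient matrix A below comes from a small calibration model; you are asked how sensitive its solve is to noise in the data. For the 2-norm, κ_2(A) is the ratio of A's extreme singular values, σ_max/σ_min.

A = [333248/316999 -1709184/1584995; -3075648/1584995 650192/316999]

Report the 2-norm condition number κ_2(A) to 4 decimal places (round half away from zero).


AᵀA = [42338983936/8692765225 -8890463232/1738553045; -8890463232/1738553045 46678376704/8692765225]; tr = 21169408/2067245, det = 1048576/258405625
eigenvalues of AᵀA: λ = (tr ± √(tr²−4·det))/2 = 256/25, 4096/10336225
κ = σ_max/σ_min = (16/5)/(64/3215) = 160.7500

160.7500


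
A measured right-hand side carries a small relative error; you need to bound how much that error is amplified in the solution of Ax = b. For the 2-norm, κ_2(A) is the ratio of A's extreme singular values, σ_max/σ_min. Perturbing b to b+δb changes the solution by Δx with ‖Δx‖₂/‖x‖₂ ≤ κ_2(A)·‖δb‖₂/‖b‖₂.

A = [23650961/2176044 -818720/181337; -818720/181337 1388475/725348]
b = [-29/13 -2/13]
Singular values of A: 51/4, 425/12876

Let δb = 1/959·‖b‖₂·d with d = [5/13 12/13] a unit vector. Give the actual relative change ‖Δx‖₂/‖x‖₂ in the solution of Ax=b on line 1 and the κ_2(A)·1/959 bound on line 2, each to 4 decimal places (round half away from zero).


σ_max = 51/4, σ_min = 425/12876
κ = σ_max/σ_min = (51/4)/(425/12876) = 386.2800
bound on ‖Δx‖/‖x‖: κ·ε = 386.2800·1/959 = 0.4028
solve Ax = b  →  x = [-11.7973 -27.9056]
‖b‖₂ = 2.2361 and ‖x‖₂ = 30.2969
Δx = A⁻¹·δb where δb = 1/959·2.2361·d; ‖Δx‖ = 0.0706
realised ‖Δx‖/‖x‖ = 0.0023
so the bound overstates the realised error by a factor of ≈ 172.7520 (computed from the unrounded values)

0.0023
0.4028


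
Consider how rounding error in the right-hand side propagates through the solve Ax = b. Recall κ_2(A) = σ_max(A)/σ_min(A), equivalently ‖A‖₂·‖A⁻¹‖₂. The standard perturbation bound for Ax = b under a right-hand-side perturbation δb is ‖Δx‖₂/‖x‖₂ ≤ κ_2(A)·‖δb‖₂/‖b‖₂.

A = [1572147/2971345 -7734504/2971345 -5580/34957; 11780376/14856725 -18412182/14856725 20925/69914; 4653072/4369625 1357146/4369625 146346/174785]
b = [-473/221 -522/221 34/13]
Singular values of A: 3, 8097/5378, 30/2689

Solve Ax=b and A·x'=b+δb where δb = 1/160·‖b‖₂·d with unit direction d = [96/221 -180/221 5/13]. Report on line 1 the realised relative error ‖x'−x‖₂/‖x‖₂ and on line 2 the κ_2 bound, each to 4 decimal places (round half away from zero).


0.0129
1.6806

from the listed singular values, σ₁ = 3, σ_n = 30/2689
condition number: 3 ÷ (30/2689) = 268.9000
κ_2(A)·‖δb‖/‖b‖ = 1.6806
solve Ax = b  →  x = [-102.5174 -28.8592 144.2104]
2-norm of b is 4.1231; of x, 179.2744
with δb = [0.0112 -0.0210 0.0099], A·Δx = δb → ‖Δx‖ = 2.3098
realised ‖Δx‖/‖x‖ = 0.0129
so the bound overstates the realised error by a factor of ≈ 130.4413 (computed from the unrounded values)


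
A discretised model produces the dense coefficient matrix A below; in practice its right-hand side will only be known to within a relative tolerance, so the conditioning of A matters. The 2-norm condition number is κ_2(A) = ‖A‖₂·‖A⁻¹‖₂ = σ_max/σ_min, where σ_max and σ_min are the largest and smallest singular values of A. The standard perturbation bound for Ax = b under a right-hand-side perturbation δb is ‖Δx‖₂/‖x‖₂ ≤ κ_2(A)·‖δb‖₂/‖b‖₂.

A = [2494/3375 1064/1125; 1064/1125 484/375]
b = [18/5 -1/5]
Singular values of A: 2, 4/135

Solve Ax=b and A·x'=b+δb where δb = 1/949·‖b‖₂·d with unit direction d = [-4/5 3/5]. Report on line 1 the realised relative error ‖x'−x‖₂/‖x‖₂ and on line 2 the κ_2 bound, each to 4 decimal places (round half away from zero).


largest singular value 2, smallest 4/135
condition number: 2 ÷ (4/135) = 67.5000
worst-case relative error ≤ 67.5000 × 1/949 = 0.0711
solve Ax = b  →  x = [81.6000 -59.9500]
‖b‖ = 3.6056, ‖x‖ = 101.2549
re-solving with b+δb shifts x by Δx of norm 0.1282
realised ‖Δx‖/‖x‖ = 0.0013
realised/bound (from unrounded values) ≈ 0.0178

0.0013
0.0711


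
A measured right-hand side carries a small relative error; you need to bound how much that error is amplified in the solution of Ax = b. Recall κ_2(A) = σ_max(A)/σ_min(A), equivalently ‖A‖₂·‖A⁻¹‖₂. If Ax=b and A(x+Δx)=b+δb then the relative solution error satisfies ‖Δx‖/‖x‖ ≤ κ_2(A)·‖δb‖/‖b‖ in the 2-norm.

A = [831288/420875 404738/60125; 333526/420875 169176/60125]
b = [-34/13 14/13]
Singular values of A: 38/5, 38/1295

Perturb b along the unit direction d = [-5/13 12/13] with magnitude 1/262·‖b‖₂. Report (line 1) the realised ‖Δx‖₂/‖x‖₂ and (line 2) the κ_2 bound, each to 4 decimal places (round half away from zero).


largest singular value 38/5, smallest 38/1295
κ = σ_max/σ_min = (38/5)/(38/1295) = 259.0000
perturbation bound = 259.0000·1/262 = 0.9885
solve Ax = b  →  x = [-65.5053 18.8316]
‖b‖ = 2.8284, ‖x‖ = 68.1584
re-solving with b+δb shifts x by Δx of norm 0.3679
realised ‖Δx‖/‖x‖ = 0.0054
realised/bound (from unrounded values) ≈ 0.0055

0.0054
0.9885


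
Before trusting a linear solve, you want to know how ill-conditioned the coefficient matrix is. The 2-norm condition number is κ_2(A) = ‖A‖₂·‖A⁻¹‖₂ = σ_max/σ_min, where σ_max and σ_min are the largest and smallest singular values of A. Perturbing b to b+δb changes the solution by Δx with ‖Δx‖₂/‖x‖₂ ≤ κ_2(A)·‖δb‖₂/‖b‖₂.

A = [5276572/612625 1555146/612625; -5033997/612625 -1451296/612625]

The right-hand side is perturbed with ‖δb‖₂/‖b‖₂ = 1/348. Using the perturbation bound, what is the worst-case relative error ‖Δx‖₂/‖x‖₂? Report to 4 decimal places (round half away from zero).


form AᵀA = [63238213873/446265625 18444303864/446265625; 18444303864/446265625 5380189252/446265625] with trace 21957889/142805 and determinant 3694084/17850625
eigenvalues of AᵀA: λ = (tr ± √(tr²−4·det))/2 = 3844/25, 961/714025
σ_max=√(3844/25)=(62/5), σ_min=√(961/714025)=(31/845) → κ = 338.0000
worst-case relative error ≤ 338.0000 × 1/348 = 0.9713

0.9713


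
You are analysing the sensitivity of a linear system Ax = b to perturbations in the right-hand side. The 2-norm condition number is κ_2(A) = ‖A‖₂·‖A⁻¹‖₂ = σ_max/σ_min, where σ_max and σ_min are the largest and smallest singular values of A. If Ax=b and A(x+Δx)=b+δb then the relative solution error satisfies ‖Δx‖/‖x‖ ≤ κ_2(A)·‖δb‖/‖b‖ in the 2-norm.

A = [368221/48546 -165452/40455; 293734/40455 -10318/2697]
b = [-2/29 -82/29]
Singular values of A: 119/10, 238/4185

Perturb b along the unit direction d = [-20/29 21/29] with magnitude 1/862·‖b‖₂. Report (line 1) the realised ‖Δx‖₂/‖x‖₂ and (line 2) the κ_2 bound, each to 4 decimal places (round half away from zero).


largest singular value 119/10, smallest 238/4185
condition number: (119/10) ÷ (238/4185) = 209.2500
bound on ‖Δx‖/‖x‖: κ·ε = 209.2500·1/862 = 0.2427
solve Ax = b  →  x = [-16.6980 -30.9516]
‖b‖₂ = 2.8284 and ‖x‖₂ = 35.1685
δb = ε·‖b‖·d = [-0.0023 0.0024]; solving A·Δx = δb gives ‖Δx‖ = 0.0577
relative error = 0.0016
so the bound overstates the realised error by a factor of ≈ 147.9638 (computed from the unrounded values)

0.0016
0.2427


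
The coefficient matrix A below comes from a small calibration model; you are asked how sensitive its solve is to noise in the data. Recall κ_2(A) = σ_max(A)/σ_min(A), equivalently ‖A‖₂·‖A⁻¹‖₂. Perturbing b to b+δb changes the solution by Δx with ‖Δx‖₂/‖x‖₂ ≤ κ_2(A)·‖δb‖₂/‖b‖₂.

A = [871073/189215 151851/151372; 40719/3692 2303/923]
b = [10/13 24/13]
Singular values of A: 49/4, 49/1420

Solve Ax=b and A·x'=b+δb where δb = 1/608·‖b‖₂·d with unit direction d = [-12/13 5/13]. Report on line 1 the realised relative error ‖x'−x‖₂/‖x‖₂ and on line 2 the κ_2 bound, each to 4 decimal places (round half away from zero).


σ_max = 49/4, σ_min = 49/1420
condition number: (49/4) ÷ (49/1420) = 355.0000
worst-case relative error ≤ 355.0000 × 1/608 = 0.5839
solve Ax = b  →  x = [0.1593 0.0358]
‖b‖₂ = 2.0000 and ‖x‖₂ = 0.1633
re-solving with b+δb shifts x by Δx of norm 0.0953
relative error = 0.5839
realised/bound = 1 exactly: the bound is attained for this b and d

0.5839
0.5839


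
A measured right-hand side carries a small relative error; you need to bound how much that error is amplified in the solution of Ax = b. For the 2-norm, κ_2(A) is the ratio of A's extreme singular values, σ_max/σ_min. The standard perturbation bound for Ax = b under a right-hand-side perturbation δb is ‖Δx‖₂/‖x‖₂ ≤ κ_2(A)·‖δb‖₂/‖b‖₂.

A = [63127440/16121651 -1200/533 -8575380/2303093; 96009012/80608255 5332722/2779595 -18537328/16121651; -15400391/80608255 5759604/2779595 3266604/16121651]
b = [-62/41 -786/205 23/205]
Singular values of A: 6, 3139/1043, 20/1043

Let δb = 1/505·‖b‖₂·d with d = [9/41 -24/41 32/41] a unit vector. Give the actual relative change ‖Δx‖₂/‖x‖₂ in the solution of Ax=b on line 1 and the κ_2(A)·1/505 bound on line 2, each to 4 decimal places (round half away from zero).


0.0041
0.6196

from the listed singular values, σ₁ = 6, σ_n = 20/1043
condition number: 6 ÷ (20/1043) = 312.9000
worst-case relative error ≤ 312.9000 × 1/505 = 0.6196
solve Ax = b  →  x = [71.4306 -0.7919 76.0042]
2-norm of b is 4.1231; of x, 104.3053
with δb = [0.0018 -0.0048 0.0064], A·Δx = δb → ‖Δx‖ = 0.4258
realised ‖Δx‖/‖x‖ = 0.0041
tightness: 0.0041 against a bound of 0.6196 (unrounded ratio ≈ 0.0066)


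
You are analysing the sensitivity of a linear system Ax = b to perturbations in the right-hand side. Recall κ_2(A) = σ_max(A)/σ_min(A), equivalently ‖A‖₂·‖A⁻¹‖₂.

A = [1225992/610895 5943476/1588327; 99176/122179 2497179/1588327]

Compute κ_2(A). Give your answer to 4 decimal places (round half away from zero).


179.6750

AᵀA = [1748953358464/373192701025 655765780824/74638540205; 655765780824/74638540205 245921952193/14927708041]; tr = 27325267001/1291324225, det = 17909824/1291324225
eigenvalues of AᵀA: λ = (tr ± √(tr²−4·det))/2 = 529/25, 33856/51652969
so κ_2 = √((529/25) / (33856/51652969)) = 179.6750


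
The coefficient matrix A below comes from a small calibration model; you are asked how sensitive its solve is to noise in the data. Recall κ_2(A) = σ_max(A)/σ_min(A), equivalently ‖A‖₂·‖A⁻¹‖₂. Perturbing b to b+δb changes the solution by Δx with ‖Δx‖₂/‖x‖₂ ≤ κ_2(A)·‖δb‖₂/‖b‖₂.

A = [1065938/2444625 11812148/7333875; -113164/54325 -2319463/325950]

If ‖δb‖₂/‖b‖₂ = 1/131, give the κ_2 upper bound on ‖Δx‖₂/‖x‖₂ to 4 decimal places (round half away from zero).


1.7478

AᵀA = [16102651924/3555140625 165586986754/10665421875; 165586986754/10665421875 6812862756361/127985062500]; tr = 11828093161/204776100, det = 130321/2047761
λ_max, λ_min = (11828093161/204776100 ± √139893113174843731921/41933251131210000)/2 = 1444/25, 9025/8191044
σ_max=√(1444/25)=(38/5), σ_min=√(9025/8191044)=(95/2862) → κ = 228.9600
bound on ‖Δx‖/‖x‖: κ·ε = 228.9600·1/131 = 1.7478


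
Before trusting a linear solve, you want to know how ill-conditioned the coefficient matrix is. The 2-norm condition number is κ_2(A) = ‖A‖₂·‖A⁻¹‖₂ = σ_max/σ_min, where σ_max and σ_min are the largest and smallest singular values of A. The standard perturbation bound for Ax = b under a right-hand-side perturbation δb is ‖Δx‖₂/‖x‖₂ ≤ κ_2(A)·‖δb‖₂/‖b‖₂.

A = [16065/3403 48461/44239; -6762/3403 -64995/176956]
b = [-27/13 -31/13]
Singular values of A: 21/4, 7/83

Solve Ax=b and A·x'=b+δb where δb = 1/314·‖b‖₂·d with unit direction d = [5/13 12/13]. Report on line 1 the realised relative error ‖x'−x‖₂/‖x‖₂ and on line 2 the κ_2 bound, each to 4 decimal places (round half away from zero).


0.0034
0.1982

largest singular value 21/4, smallest 7/83
κ = σ_max/σ_min = (21/4)/(7/83) = 62.2500
κ_2(A)·‖δb‖/‖b‖ = 0.1982
solve Ax = b  →  x = [7.6225 -34.7456]
2-norm of b is 3.1623; of x, 35.5719
with δb = [0.0039 0.0093], A·Δx = δb → ‖Δx‖ = 0.1194
realised ‖Δx‖/‖x‖ = 0.0034
realised/bound (from unrounded values) ≈ 0.0169


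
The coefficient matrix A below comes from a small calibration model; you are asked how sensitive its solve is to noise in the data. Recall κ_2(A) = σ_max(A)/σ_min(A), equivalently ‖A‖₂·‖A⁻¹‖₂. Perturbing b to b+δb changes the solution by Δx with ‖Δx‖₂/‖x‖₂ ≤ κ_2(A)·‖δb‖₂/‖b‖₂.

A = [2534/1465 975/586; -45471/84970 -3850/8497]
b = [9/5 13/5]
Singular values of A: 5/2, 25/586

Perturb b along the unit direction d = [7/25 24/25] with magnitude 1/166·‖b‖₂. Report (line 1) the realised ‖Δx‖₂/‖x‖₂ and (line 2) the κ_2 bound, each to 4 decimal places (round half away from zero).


largest singular value 5/2, smallest 25/586
κ_2(A) = (5/2) / (25/586) = 58.6000
κ_2(A)·‖δb‖/‖b‖ = 0.3530
solve Ax = b  →  x = [-48.2069 51.1972]
‖b‖₂ = 3.1623 and ‖x‖₂ = 70.3211
with δb = [0.0053 0.0183], A·Δx = δb → ‖Δx‖ = 0.4465
dividing the unrounded norms, ‖Δx‖/‖x‖ = 0.0063
so the bound overstates the realised error by a factor of ≈ 55.5937 (computed from the unrounded values)

0.0063
0.3530


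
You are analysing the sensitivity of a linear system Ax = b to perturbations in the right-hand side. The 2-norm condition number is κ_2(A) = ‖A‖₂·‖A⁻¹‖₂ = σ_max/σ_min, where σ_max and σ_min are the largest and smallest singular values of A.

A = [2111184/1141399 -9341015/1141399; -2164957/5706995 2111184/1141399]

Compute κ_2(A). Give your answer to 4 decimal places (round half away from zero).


233.5760

AᵀA = [69074649529/19375248025 -61376341248/3875049605; -61376341248/3875049605 54557798401/775009921]; tr = 852480434/11526025, det = 46225/461041
eigenvalues of AᵀA: λ = (tr ± √(tr²−4·det))/2 = 1849/25, 625/461041
so κ_2 = √((1849/25) / (625/461041)) = 233.5760


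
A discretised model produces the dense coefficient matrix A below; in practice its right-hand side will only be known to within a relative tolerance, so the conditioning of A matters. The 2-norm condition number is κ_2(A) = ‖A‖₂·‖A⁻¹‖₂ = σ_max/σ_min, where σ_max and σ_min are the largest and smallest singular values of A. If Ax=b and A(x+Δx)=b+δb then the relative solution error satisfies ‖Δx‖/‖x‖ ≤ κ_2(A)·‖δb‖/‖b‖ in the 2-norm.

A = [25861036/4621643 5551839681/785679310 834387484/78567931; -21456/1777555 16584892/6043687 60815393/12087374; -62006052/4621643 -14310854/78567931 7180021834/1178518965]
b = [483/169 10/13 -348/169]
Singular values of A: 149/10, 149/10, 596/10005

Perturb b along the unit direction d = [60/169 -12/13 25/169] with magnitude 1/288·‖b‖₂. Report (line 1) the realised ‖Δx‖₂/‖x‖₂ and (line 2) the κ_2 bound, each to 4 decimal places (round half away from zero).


0.8685
0.8685

σ_max = 149/10, σ_min = 596/10005
κ = σ_max/σ_min = (149/10)/(596/10005) = 250.1250
κ_2(A)·‖δb‖/‖b‖ = 0.8685
solve Ax = b  →  x = [0.1964 0.1022 0.0976]
‖b‖₂ = 3.6056 and ‖x‖₂ = 0.2420
δb = ε·‖b‖·d = [0.0044 -0.0116 0.0019]; solving A·Δx = δb gives ‖Δx‖ = 0.2102
realised ‖Δx‖/‖x‖ = 0.8685
tightness: 0.8685 against a bound of 0.8685; the bound is attained (ratio 1)


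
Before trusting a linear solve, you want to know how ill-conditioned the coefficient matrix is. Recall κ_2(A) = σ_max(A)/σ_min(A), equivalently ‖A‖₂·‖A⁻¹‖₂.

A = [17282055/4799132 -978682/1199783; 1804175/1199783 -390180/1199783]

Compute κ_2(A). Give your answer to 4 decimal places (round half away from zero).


288.1280

M = AᵀA = [2075444875225/136282058896 -58371148395/17035257362; -58371148395/17035257362 6568395796/8517628681]. tr(M)=1297167881/81072016, det(M)=15625/5067001
λ_max, λ_min = (1297167881/81072016 ± √1682563439482030161/6572671778304256)/2 = 16, 15625/81072016
σ_max=√16=4, σ_min=√(15625/81072016)=(125/9004) → κ = 288.1280


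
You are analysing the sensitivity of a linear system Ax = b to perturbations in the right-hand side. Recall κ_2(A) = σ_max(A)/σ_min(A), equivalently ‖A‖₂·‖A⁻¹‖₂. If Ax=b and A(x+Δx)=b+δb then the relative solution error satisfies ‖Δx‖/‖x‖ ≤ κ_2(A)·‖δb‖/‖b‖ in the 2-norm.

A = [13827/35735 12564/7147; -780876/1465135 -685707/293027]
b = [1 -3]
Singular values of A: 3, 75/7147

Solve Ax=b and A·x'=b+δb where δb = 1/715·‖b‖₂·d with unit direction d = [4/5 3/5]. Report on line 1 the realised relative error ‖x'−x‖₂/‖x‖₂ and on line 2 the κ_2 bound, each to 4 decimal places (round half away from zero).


0.0044
0.3998

σ_max = 3, σ_min = 75/7147
κ_2(A) = 3 / (75/7147) = 285.8800
perturbation bound = 285.8800·1/715 = 0.3998
solve Ax = b  →  x = [93.1886 -19.9424]
‖b‖₂ = 3.1623 and ‖x‖₂ = 95.2986
δb = ε·‖b‖·d = [0.0035 0.0027]; solving A·Δx = δb gives ‖Δx‖ = 0.4215
relative error = 0.0044
realised/bound (from unrounded values) ≈ 0.0111


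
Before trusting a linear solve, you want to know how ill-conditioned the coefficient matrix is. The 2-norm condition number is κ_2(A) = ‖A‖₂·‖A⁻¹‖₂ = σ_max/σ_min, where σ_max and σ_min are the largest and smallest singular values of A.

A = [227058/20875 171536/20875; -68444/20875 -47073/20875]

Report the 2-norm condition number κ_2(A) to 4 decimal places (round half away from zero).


83.5000

form AᵀA = [449919332/3486125 337363884/3486125; 337363884/3486125 253123733/3486125] with trace 140608613/697225 and determinant 101646724/17430625
λ_max, λ_min = (140608613/697225 ± √790377709913649/19444908025)/2 = 5041/25, 20164/697225
κ_2(A) = √(λ_max/λ_min) = √((5041/25) / (20164/697225)) = 83.5000


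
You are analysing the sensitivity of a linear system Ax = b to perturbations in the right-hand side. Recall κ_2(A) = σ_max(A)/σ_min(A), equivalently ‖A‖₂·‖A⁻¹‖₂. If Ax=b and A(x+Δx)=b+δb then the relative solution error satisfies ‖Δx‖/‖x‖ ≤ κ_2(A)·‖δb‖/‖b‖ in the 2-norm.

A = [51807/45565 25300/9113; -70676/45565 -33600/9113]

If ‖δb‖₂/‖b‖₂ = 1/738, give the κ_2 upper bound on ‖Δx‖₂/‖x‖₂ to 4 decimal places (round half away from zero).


0.2968

AᵀA = [307162489/83046769 737086140/83046769; 737086140/83046769 1769050000/83046769]; tr = 12285281/491401, det = 6400/491401
λ_max, λ_min = (12285281/491401 ± √150915549383361/241474942801)/2 = 25, 256/491401
κ = σ_max/σ_min = 5/(16/701) = 219.0625
perturbation bound = 219.0625·1/738 = 0.2968


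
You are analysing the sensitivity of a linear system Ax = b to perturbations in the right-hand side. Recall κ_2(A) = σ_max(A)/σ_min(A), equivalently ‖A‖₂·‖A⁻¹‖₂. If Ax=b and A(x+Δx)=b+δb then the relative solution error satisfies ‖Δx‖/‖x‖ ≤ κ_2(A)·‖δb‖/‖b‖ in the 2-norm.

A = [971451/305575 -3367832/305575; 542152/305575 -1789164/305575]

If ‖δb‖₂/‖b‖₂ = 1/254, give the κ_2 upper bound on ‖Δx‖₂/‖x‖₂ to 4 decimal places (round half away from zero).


form AᵀA = [856502309/64620125 -2935420488/64620125; -2935420488/64620125 10064636816/64620125] with trace 87369113/516961 and determinant 456976/516961
char-poly roots: 169 and 2704/516961
so κ_2 = √(169 / (2704/516961)) = 179.7500
bound on ‖Δx‖/‖x‖: κ·ε = 179.7500·1/254 = 0.7077

0.7077


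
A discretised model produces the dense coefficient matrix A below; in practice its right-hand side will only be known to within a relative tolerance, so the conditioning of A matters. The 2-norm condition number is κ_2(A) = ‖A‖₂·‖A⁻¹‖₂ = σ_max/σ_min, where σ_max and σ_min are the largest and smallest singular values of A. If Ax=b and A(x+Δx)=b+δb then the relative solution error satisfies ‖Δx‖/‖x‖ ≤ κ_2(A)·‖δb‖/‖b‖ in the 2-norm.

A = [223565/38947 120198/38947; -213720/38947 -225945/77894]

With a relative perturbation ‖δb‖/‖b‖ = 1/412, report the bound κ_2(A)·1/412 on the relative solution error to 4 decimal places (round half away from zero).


0.6903

form AᵀA = [113742625/1803649 60661770/1803649; 60661770/1803649 129419001/7214596] with trace 2022109/24964 and determinant 2025/24964
char-poly roots: 81 and 25/24964
κ_2(A) = √(λ_max/λ_min) = √(81 / (25/24964)) = 284.4000
perturbation bound = 284.4000·1/412 = 0.6903


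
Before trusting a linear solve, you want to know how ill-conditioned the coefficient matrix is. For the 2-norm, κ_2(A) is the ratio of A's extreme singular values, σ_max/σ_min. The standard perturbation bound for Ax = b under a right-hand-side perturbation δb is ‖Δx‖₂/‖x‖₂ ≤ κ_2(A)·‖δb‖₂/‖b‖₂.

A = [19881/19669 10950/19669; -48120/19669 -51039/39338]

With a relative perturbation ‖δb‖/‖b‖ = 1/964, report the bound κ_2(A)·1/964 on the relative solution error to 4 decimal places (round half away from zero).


0.1846

form AᵀA = [16040169/2289169 8554410/2289169; 8554410/2289169 18252009/9156676] with trace 285165/31684 and determinant 81/31684
λ_max, λ_min = (285165/31684 ± √81308811609/1003875856)/2 = 9, 9/31684
so κ_2 = √(9 / (9/31684)) = 178.0000
worst-case relative error ≤ 178.0000 × 1/964 = 0.1846


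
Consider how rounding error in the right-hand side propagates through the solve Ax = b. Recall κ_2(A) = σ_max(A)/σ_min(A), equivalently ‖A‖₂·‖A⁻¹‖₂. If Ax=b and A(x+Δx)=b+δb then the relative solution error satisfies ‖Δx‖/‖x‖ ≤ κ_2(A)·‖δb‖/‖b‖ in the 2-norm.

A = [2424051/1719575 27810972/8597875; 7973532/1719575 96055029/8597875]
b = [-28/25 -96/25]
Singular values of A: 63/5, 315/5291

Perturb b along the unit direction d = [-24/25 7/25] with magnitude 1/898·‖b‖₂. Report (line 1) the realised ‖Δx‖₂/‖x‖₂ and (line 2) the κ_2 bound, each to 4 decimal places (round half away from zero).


largest singular value 63/5, smallest 315/5291
κ_2(A) = (63/5) / (315/5291) = 211.6400
κ_2(A)·‖δb‖/‖b‖ = 0.2357
solve Ax = b  →  x = [-0.1221 -0.2930]
‖b‖ = 4.0000, ‖x‖ = 0.3175
re-solving with b+δb shifts x by Δx of norm 0.0748
realised ‖Δx‖/‖x‖ = 0.2357
so the bound is sharp here: realised error equals the bound

0.2357
0.2357


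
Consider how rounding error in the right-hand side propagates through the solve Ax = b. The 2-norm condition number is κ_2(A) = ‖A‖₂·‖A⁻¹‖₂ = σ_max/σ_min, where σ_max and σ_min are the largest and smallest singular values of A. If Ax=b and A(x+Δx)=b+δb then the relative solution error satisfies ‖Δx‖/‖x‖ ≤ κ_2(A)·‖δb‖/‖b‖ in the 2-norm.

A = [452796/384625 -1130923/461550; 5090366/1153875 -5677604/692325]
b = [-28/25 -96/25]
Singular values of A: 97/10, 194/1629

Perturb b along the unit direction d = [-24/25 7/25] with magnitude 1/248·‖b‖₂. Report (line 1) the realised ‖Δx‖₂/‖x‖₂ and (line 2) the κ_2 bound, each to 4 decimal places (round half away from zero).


0.3284
0.3284

largest singular value 97/10, smallest 194/1629
κ = σ_max/σ_min = (97/10)/(194/1629) = 81.4500
κ_2(A)·‖δb‖/‖b‖ = 0.3284
solve Ax = b  →  x = [-0.1941 0.3639]
2-norm of b is 4.0000; of x, 0.4124
Δx = A⁻¹·δb where δb = 1/248·4.0000·d; ‖Δx‖ = 0.1354
relative error = 0.3284
realised/bound = 1 exactly: the bound is attained for this b and d


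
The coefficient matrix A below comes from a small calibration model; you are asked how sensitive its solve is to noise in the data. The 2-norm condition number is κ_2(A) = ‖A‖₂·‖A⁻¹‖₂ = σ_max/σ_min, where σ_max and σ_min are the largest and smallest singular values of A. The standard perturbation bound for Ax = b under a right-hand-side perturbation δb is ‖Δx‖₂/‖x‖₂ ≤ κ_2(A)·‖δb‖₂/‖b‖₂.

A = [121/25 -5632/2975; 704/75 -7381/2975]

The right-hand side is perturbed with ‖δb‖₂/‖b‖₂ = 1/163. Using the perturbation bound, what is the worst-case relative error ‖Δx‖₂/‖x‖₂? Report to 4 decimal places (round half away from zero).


0.1288

M = AᵀA = [125477/1125 -85184/2625; -85184/2625 59653/6125]. tr(M)=53482/441, det(M)=14641/441
λ_max, λ_min = (53482/441 ± √2834497600/194481)/2 = 121, 121/441
σ_max=√121=11, σ_min=√(121/441)=(11/21) → κ = 21.0000
bound on ‖Δx‖/‖x‖: κ·ε = 21.0000·1/163 = 0.1288


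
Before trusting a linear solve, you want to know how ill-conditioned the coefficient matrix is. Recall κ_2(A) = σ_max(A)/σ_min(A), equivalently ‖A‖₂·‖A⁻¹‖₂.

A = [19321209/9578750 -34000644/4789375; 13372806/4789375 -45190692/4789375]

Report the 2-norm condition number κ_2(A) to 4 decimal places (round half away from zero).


191.5750

AᵀA = [43545475139049/3670098062500 -37311725262042/917524515625; -37311725262042/917524515625 127929697434144/917524515625]; tr = 888422823801/5872156900, det = 915546564/1468039225
char-poly roots: 15129/100 and 242064/58721569
σ_max=√(15129/100)=(123/10), σ_min=√(242064/58721569)=(492/7663) → κ = 191.5750


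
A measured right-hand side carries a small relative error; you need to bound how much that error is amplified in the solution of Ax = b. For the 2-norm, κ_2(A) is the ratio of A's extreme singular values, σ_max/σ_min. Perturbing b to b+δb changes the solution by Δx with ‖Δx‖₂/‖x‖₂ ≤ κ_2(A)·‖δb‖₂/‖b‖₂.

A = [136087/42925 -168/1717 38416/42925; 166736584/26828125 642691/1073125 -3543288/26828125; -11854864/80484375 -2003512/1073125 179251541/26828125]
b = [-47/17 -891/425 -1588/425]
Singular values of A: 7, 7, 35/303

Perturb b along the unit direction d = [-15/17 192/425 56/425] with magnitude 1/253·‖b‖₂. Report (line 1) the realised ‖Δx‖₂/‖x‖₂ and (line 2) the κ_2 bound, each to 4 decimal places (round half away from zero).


from the listed singular values, σ₁ = 7, σ_n = 35/303
κ = σ_max/σ_min = 7/(35/303) = 60.6000
worst-case relative error ≤ 60.6000 × 1/253 = 0.2395
solve Ax = b  →  x = [-1.1121 8.4309 1.7721]
2-norm of b is 5.0990; of x, 8.6866
δb = ε·‖b‖·d = [-0.0178 0.0091 0.0027]; solving A·Δx = δb gives ‖Δx‖ = 0.1745
dividing the unrounded norms, ‖Δx‖/‖x‖ = 0.0201
tightness: 0.0201 against a bound of 0.2395 (unrounded ratio ≈ 0.0839)

0.0201
0.2395


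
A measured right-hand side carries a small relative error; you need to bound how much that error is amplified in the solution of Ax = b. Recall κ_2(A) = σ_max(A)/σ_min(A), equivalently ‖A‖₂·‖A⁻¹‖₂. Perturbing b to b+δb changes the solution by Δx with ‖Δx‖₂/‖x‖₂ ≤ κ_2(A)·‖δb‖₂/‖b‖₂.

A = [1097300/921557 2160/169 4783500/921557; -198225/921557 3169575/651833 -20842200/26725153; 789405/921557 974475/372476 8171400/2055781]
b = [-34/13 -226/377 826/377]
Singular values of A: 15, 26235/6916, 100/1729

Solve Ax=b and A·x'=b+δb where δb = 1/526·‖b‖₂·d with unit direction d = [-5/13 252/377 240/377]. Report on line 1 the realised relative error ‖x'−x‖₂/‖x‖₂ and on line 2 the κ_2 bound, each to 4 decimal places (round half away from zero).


σ_max = 15, σ_min = 100/1729
κ_2(A) = 15 / (100/1729) = 259.3500
κ_2(A)·‖δb‖/‖b‖ = 0.4931
solve Ax = b  →  x = [-33.6410 -0.3259 8.0155]
‖b‖₂ = 3.4641 and ‖x‖₂ = 34.5843
re-solving with b+δb shifts x by Δx of norm 0.1139
dividing the unrounded norms, ‖Δx‖/‖x‖ = 0.0033
realised/bound (from unrounded values) ≈ 0.0067

0.0033
0.4931


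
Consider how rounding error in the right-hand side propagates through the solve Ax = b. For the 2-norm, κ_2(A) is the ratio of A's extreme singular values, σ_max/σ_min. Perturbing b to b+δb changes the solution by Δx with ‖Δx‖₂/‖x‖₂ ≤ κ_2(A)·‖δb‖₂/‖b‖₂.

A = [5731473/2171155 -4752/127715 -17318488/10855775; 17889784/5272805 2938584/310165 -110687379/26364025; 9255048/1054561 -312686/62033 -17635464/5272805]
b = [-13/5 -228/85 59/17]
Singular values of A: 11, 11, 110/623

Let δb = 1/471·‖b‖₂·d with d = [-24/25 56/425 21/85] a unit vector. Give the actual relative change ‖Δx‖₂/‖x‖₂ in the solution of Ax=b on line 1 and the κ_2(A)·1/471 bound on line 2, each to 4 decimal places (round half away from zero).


σ_max = 11, σ_min = 110/623
κ = σ_max/σ_min = 11/(110/623) = 62.3000
perturbation bound = 62.3000·1/471 = 0.1323
solve Ax = b  →  x = [7.9185 3.3749 14.6540]
2-norm of b is 5.0990; of x, 16.9950
δb = ε·‖b‖·d = [-0.0104 0.0014 0.0027]; solving A·Δx = δb gives ‖Δx‖ = 0.0613
relative error = 0.0036
tightness: 0.0036 against a bound of 0.1323 (unrounded ratio ≈ 0.0273)

0.0036
0.1323


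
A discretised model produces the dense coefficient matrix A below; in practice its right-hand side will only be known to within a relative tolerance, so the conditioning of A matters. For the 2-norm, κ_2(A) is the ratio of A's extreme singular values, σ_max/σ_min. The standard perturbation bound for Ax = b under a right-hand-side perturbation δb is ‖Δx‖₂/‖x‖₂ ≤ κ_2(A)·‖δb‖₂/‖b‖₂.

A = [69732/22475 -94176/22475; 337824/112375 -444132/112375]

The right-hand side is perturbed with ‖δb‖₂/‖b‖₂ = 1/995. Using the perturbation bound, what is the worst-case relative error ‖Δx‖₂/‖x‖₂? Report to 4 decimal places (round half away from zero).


form AᵀA = [280248336/15015625 -373621248/15015625; -373621248/15015625 498194064/15015625] with trace 31137696/600625 and determinant 1679616/15015625
char-poly roots: 1296/25 and 1296/600625
κ_2(A) = √(λ_max/λ_min) = √((1296/25) / (1296/600625)) = 155.0000
κ_2(A)·‖δb‖/‖b‖ = 0.1558

0.1558


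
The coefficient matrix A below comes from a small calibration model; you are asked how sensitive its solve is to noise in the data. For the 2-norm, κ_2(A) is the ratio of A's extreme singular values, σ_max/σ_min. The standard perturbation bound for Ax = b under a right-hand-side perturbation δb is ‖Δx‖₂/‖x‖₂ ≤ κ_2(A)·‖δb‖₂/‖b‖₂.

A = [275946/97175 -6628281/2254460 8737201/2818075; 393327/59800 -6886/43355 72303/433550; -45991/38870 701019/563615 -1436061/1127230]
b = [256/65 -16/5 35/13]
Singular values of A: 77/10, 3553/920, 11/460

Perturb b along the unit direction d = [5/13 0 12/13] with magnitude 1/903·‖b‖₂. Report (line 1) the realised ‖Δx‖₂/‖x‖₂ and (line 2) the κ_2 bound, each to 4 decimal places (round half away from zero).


σ_max = 77/10, σ_min = 11/460
κ_2(A) = (77/10) / (11/460) = 322.0000
perturbation bound = 322.0000·1/903 = 0.3566
solve Ax = b  →  x = [-0.5182 120.5036 116.0167]
‖b‖ = 5.7446, ‖x‖ = 167.2760
re-solving with b+δb shifts x by Δx of norm 0.2660
dividing the unrounded norms, ‖Δx‖/‖x‖ = 0.0016
realised/bound (from unrounded values) ≈ 0.0045

0.0016
0.3566


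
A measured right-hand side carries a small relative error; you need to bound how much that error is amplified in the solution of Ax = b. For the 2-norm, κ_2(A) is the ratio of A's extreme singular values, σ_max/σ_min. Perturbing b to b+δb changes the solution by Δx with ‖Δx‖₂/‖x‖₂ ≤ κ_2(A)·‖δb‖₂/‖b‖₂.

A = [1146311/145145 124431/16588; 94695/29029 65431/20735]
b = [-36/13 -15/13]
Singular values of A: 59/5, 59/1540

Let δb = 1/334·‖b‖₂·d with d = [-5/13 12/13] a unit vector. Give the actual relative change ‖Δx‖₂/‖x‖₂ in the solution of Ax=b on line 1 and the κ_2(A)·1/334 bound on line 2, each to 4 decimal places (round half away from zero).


0.9222
0.9222

σ_max = 59/5, σ_min = 59/1540
condition number: (59/5) ÷ (59/1540) = 308.0000
worst-case relative error ≤ 308.0000 × 1/334 = 0.9222
solve Ax = b  →  x = [-0.1841 -0.1753]
2-norm of b is 3.0000; of x, 0.2542
with δb = [-0.0035 0.0083], A·Δx = δb → ‖Δx‖ = 0.2344
dividing the unrounded norms, ‖Δx‖/‖x‖ = 0.9222
tightness: 0.9222 against a bound of 0.9222; the bound is attained (ratio 1)


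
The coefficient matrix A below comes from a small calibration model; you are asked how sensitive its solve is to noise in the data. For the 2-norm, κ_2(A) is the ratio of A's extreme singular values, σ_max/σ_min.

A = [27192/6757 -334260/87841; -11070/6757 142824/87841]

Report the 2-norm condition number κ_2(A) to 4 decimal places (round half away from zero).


116.5000

M = AᵀA = [861949764/45657049 -820789200/45657049; -820789200/45657049 781825104/45657049]. tr(M)=1954548/54289, det(M)=5184/54289
solving λ² − 1954548/54289·λ + 5184/54289 = 0 gives λ = 36, 144/54289
so κ_2 = √(36 / (144/54289)) = 116.5000


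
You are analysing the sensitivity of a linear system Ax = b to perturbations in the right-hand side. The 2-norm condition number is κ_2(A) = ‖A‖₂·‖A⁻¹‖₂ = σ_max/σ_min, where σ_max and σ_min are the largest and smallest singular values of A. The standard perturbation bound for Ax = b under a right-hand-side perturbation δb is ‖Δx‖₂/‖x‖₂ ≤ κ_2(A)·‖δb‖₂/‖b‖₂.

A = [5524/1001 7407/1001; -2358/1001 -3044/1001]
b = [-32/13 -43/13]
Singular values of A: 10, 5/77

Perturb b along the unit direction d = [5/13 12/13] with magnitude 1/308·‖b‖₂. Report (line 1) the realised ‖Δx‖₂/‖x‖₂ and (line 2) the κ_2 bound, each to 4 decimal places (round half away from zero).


0.0033
0.5000

largest singular value 10, smallest 5/77
condition number: 10 ÷ (5/77) = 154.0000
worst-case relative error ≤ 154.0000 × 1/308 = 0.5000
solve Ax = b  →  x = [49.2200 -37.0400]
‖b‖₂ = 4.1231 and ‖x‖₂ = 61.6001
with δb = [0.0051 0.0124], A·Δx = δb → ‖Δx‖ = 0.2062
realised ‖Δx‖/‖x‖ = 0.0033
so the bound overstates the realised error by a factor of ≈ 149.4021 (computed from the unrounded values)


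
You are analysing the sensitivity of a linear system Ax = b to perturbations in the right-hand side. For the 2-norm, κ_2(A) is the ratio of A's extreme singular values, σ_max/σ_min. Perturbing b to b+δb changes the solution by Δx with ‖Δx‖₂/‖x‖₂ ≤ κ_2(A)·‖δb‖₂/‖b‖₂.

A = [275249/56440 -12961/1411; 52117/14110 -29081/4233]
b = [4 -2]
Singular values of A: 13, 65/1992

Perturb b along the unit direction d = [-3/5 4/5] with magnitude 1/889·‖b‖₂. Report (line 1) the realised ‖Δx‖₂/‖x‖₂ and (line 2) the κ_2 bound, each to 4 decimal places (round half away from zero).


0.0013
0.4481

σ_max = 13, σ_min = 65/1992
κ_2(A) = 13 / (65/1992) = 398.4000
bound on ‖Δx‖/‖x‖: κ·ε = 398.4000·1/889 = 0.4481
solve Ax = b  →  x = [-108.0905 -57.8226]
‖b‖₂ = 4.4721 and ‖x‖₂ = 122.5847
δb = ε·‖b‖·d = [-0.0030 0.0040]; solving A·Δx = δb gives ‖Δx‖ = 0.1542
relative error = 0.0013
so the bound overstates the realised error by a factor of ≈ 356.3401 (computed from the unrounded values)


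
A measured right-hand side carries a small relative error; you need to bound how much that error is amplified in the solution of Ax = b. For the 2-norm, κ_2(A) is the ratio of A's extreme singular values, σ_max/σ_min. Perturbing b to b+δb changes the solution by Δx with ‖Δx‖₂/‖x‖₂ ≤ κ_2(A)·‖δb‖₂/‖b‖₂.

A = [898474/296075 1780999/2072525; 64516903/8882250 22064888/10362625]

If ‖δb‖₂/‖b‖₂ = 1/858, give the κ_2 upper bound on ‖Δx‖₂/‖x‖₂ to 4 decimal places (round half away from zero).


form AᵀA = [28928761825561/466830562500 4921850393878/272317828125; 4921850393878/272317828125 3350048629601/635408265625] with trace 2460977728189/36599516100 and determinant 70644025/1463980644
eigenvalues of AᵀA: λ = (tr ± √(tr²−4·det))/2 = 1681/25, 1050625/1463980644
κ_2(A) = √(λ_max/λ_min) = √((1681/25) / (1050625/1463980644)) = 306.0960
worst-case relative error ≤ 306.0960 × 1/858 = 0.3568

0.3568


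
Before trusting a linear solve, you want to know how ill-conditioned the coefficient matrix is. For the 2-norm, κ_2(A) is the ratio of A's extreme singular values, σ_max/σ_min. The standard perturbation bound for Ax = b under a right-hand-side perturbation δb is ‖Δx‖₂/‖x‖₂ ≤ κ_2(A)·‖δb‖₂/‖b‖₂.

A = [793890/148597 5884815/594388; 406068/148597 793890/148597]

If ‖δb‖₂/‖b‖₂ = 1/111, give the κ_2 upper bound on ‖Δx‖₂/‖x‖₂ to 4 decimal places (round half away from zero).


AᵀA = [2751392916/76405081 10313821935/152810162; 10313821935/152810162 154723975425/1222481296]; tr = 198746262081/1222481296, det = 169130025/76405081
eigenvalues of AᵀA: λ = (tr ± √(tr²−4·det))/2 = 2601/16, 1040400/76405081
κ_2(A) = √(λ_max/λ_min) = √((2601/16) / (1040400/76405081)) = 109.2625
κ_2(A)·‖δb‖/‖b‖ = 0.9843

0.9843


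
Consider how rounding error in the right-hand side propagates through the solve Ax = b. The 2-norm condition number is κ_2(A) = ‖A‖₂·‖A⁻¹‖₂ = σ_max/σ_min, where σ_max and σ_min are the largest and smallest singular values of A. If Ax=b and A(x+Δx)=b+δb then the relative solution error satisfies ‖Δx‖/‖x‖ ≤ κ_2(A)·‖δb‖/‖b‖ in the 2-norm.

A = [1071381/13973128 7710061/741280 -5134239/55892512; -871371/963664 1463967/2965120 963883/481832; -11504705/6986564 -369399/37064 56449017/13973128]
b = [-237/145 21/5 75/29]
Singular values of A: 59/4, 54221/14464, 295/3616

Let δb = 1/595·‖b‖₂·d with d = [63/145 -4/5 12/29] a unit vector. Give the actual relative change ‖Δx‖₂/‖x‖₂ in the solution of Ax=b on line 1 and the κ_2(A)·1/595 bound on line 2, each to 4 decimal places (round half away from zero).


0.0029
0.3039

from the listed singular values, σ₁ = 59/4, σ_n = 295/3616
condition number: (59/4) ÷ (295/3616) = 180.8000
bound on ‖Δx‖/‖x‖: κ·ε = 180.8000·1/595 = 0.3039
solve Ax = b  →  x = [-34.2617 -0.0228 -13.3815]
‖b‖₂ = 5.1962 and ‖x‖₂ = 36.7822
re-solving with b+δb shifts x by Δx of norm 0.1070
dividing the unrounded norms, ‖Δx‖/‖x‖ = 0.0029
tightness: 0.0029 against a bound of 0.3039 (unrounded ratio ≈ 0.0096)
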